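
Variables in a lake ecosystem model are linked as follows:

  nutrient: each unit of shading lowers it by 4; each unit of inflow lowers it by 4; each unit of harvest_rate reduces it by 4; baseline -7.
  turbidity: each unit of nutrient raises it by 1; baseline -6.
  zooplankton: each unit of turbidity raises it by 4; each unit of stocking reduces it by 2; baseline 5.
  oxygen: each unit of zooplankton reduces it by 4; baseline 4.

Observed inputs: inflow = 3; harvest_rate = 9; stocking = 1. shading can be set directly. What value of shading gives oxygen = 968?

shading = 0

Substituting into the nutrient equation gives nutrient = -4*shading - 55.
Substituting into the turbidity equation gives turbidity = -4*shading - 61.
Substituting into the zooplankton equation gives zooplankton = -16*shading - 241.
This gives oxygen = 64*shading + 968.
Solve 64*shading + 968 = 968: shading = (968 - 968) / 64 = 0.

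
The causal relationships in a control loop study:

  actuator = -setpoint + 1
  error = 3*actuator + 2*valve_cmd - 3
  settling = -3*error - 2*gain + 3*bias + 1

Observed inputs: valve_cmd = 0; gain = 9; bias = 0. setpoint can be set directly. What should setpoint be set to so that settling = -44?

Substituting into the error equation gives error = -3*setpoint.
Substituting into the settling equation gives settling = 9*setpoint - 17.
Solve 9*setpoint - 17 = -44: setpoint = (-44 + 17) / 9 = -3.

setpoint = -3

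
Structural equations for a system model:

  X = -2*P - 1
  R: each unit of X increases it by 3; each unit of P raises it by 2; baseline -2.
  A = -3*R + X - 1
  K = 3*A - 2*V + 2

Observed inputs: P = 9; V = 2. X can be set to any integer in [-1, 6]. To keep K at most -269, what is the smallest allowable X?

Intervening on X fixes its value directly, overriding its dependence on P.
Substituting into the R equation gives R = 3*X + 16.
This gives A = -8*X - 49.
Substituting into the K equation gives K = -24*X - 149.
Require -24*X - 149 ≤ -269, so X ≥ 5.
The smallest integer in [-1, 6] satisfying this is 5.

X = 5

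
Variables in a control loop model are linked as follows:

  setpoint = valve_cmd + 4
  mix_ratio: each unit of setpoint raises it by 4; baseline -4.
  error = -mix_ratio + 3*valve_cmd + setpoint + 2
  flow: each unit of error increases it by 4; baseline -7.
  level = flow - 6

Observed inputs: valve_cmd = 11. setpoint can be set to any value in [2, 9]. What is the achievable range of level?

Intervening on setpoint fixes its value directly, overriding its dependence on valve_cmd.
Substituting into the error equation gives error = -3*setpoint + 39.
This gives flow = -12*setpoint + 149.
So level = -12*setpoint + 143.
Linear in setpoint, so extremes are at the endpoints: setpoint = 2 gives level = 119; setpoint = 9 gives level = 35.

35 to 119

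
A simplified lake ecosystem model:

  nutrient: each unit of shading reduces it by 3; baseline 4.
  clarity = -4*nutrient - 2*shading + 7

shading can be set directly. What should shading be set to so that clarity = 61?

Substituting into the clarity equation gives clarity = 10*shading - 9.
Solve 10*shading - 9 = 61: shading = (61 + 9) / 10 = 7.

shading = 7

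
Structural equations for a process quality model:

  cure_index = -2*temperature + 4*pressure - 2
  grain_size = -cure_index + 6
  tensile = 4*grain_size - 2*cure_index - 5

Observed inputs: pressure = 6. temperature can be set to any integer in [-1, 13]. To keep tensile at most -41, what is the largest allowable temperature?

Substituting into the cure_index equation gives cure_index = -2*temperature + 22.
Substituting into the grain_size equation gives grain_size = 2*temperature - 16.
So tensile = 12*temperature - 113.
Require 12*temperature - 113 ≤ -41, so temperature ≤ 6.
The largest integer in [-1, 13] satisfying this is 6.

temperature = 6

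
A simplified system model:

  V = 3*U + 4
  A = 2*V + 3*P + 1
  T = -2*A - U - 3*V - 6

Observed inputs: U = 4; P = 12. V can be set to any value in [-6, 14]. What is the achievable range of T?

-182 to -42

Intervening on V fixes its value directly, overriding its dependence on U.
Substituting into the A equation gives A = 2*V + 37.
Substituting into the T equation gives T = -7*V - 84.
Linear in V, so extremes are at the endpoints: V = -6 gives T = -42; V = 14 gives T = -182.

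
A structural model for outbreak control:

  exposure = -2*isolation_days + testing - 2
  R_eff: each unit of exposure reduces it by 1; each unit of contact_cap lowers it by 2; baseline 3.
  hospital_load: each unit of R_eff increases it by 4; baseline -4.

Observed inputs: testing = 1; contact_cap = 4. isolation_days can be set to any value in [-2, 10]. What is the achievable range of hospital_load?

-36 to 60

Substituting into the exposure equation gives exposure = -2*isolation_days - 1.
So R_eff = 2*isolation_days - 4.
hospital_load becomes 8*isolation_days - 20.
Linear in isolation_days, so extremes are at the endpoints: isolation_days = -2 gives hospital_load = -36; isolation_days = 10 gives hospital_load = 60.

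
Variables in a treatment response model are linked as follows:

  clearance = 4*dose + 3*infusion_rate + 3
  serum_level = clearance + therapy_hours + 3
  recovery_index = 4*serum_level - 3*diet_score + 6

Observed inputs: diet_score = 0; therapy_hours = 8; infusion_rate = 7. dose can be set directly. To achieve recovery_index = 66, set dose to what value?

dose = -5

Substituting into the clearance equation gives clearance = 4*dose + 24.
serum_level becomes 4*dose + 35.
Substituting into the recovery_index equation gives recovery_index = 16*dose + 146.
Solve 16*dose + 146 = 66: dose = (66 - 146) / 16 = -5.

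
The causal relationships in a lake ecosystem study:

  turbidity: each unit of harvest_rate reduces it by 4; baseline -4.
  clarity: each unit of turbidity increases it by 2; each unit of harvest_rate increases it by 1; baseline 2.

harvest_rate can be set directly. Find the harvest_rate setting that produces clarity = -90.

harvest_rate = 12

Substituting into the clarity equation gives clarity = -7*harvest_rate - 6.
Solve -7*harvest_rate - 6 = -90: harvest_rate = (-90 + 6) / -7 = 12.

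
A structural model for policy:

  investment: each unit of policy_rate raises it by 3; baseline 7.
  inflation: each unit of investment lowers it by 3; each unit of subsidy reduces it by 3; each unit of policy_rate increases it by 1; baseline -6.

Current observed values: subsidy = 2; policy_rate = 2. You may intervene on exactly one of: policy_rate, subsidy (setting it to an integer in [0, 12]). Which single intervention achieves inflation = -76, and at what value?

Intervening on policy_rate: inflation = -8*policy_rate - 33. Reaching -76 requires policy_rate = 43/8, not an integer.
Intervening on subsidy: with other inputs at their observed values, inflation = -3*subsidy - 43. Solving for -76 gives subsidy = 11, within [0, 12].

set subsidy = 11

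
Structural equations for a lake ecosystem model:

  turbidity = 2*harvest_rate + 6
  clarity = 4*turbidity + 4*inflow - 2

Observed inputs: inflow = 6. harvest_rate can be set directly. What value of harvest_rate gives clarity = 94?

harvest_rate = 6

Substituting into the clarity equation gives clarity = 8*harvest_rate + 46.
Solve 8*harvest_rate + 46 = 94: harvest_rate = (94 - 46) / 8 = 6.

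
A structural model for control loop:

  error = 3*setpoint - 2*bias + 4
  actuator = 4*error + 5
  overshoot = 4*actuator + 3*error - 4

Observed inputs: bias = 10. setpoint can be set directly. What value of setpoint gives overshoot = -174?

Substituting into the error equation gives error = 3*setpoint - 16.
Substituting into the actuator equation gives actuator = 12*setpoint - 59.
Substituting into the overshoot equation gives overshoot = 57*setpoint - 288.
Solve 57*setpoint - 288 = -174: setpoint = (-174 + 288) / 57 = 2.

setpoint = 2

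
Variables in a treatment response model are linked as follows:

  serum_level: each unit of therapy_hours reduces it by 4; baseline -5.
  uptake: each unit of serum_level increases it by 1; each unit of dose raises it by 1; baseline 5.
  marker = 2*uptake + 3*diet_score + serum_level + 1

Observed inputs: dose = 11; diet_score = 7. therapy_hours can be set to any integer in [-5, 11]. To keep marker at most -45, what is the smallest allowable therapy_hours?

therapy_hours = 7

Substituting into the uptake equation gives uptake = -4*therapy_hours + 11.
Substituting into the marker equation gives marker = -12*therapy_hours + 39.
Require -12*therapy_hours + 39 ≤ -45, so therapy_hours ≥ 7.
The smallest integer in [-5, 11] satisfying this is 7.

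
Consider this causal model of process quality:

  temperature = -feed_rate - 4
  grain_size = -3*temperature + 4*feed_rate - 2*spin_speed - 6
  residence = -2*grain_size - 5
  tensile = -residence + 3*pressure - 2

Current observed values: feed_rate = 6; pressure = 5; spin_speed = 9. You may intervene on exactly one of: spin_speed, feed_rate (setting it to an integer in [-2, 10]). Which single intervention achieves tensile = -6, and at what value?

set feed_rate = 0

Intervening on spin_speed: tensile = -4*spin_speed + 114. Reaching -6 requires spin_speed = 30, outside [-2, 10].
Intervening on feed_rate: with other inputs at their observed values, tensile = 14*feed_rate - 6. Solving for -6 gives feed_rate = 0, within [-2, 10].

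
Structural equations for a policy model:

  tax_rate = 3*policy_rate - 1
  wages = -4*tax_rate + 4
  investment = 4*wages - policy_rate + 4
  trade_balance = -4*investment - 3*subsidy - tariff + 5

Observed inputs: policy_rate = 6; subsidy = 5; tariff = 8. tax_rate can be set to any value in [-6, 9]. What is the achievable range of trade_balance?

-458 to 502

Intervening on tax_rate fixes its value directly, overriding its dependence on policy_rate.
Substituting into the investment equation gives investment = -16*tax_rate + 14.
Substituting into the trade_balance equation gives trade_balance = 64*tax_rate - 74.
Linear in tax_rate, so extremes are at the endpoints: tax_rate = -6 gives trade_balance = -458; tax_rate = 9 gives trade_balance = 502.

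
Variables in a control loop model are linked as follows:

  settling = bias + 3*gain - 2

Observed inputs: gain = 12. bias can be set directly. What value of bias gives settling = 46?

Substituting into the settling equation gives settling = bias + 34.
Solve bias + 34 = 46: bias = (46 - 34) / 1 = 12.

bias = 12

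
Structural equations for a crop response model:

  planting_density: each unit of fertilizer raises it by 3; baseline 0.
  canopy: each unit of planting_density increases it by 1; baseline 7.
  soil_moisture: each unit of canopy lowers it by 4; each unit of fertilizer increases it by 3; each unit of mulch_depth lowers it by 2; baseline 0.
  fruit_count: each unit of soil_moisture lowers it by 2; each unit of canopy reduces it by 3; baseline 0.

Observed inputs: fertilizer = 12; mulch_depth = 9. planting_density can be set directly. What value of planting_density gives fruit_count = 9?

Intervening on planting_density fixes its value directly, overriding its dependence on fertilizer.
Substituting into the soil_moisture equation gives soil_moisture = -4*planting_density - 10.
Substituting into the fruit_count equation gives fruit_count = 5*planting_density - 1.
Solve 5*planting_density - 1 = 9: planting_density = (9 + 1) / 5 = 2.

planting_density = 2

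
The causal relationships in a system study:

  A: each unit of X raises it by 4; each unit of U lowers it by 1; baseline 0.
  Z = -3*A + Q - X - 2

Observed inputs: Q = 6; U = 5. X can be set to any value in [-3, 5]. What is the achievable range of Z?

Substituting into the A equation gives A = 4*X - 5.
So Z = -13*X + 19.
Linear in X, so extremes are at the endpoints: X = -3 gives Z = 58; X = 5 gives Z = -46.

-46 to 58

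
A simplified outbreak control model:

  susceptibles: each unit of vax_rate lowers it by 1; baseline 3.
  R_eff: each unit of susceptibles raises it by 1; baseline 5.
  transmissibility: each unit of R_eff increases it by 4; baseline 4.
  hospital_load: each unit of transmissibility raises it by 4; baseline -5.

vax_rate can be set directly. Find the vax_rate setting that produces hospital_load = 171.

Substituting into the R_eff equation gives R_eff = -vax_rate + 8.
Substituting into the transmissibility equation gives transmissibility = -4*vax_rate + 36.
Substituting into the hospital_load equation gives hospital_load = -16*vax_rate + 139.
Solve -16*vax_rate + 139 = 171: vax_rate = (171 - 139) / -16 = -2.

vax_rate = -2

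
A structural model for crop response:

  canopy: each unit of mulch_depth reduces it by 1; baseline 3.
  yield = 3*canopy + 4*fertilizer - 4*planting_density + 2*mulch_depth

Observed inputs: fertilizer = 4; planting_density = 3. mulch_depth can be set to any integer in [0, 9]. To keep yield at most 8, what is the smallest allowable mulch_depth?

Substituting into the yield equation gives yield = -mulch_depth + 13.
Require -mulch_depth + 13 ≤ 8, so mulch_depth ≥ 5.
The smallest integer in [0, 9] satisfying this is 5.

mulch_depth = 5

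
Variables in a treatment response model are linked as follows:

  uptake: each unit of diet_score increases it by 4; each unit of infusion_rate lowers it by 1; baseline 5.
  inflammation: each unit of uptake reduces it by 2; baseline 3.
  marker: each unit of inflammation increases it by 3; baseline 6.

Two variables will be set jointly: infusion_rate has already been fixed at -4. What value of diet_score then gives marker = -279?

diet_score = 10

With infusion_rate held at -4:
Substituting into the uptake equation gives uptake = 4*diet_score + 9.
This gives inflammation = -8*diet_score - 15.
marker becomes -24*diet_score - 39.
Solve -24*diet_score - 39 = -279: diet_score = (-279 + 39) / -24 = 10.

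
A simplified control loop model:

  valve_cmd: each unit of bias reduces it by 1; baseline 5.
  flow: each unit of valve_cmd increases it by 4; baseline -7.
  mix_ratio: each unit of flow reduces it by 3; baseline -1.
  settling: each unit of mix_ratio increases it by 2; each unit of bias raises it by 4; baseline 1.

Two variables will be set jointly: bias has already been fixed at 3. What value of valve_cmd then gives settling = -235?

valve_cmd = 12

With bias held at 3:
Intervening on valve_cmd fixes its value directly, overriding its dependence on bias.
Substituting into the mix_ratio equation gives mix_ratio = -12*valve_cmd + 20.
Substituting into the settling equation gives settling = -24*valve_cmd + 53.
Solve -24*valve_cmd + 53 = -235: valve_cmd = (-235 - 53) / -24 = 12.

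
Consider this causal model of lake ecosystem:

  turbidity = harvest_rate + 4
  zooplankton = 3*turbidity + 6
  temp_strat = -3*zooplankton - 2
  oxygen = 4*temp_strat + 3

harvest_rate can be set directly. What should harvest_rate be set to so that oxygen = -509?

Substituting into the zooplankton equation gives zooplankton = 3*harvest_rate + 18.
This gives temp_strat = -9*harvest_rate - 56.
This gives oxygen = -36*harvest_rate - 221.
Solve -36*harvest_rate - 221 = -509: harvest_rate = (-509 + 221) / -36 = 8.

harvest_rate = 8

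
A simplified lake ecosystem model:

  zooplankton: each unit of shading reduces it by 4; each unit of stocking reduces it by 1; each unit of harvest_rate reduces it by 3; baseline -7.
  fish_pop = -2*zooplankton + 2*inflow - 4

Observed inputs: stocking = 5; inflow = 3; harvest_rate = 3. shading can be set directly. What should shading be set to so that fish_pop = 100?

Substituting into the zooplankton equation gives zooplankton = -4*shading - 21.
fish_pop becomes 8*shading + 44.
Solve 8*shading + 44 = 100: shading = (100 - 44) / 8 = 7.

shading = 7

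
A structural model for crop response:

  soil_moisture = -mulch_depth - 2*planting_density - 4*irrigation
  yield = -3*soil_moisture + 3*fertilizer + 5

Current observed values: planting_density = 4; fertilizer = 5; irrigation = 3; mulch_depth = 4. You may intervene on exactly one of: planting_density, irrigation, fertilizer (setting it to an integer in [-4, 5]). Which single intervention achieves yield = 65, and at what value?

Intervening on planting_density: yield = 6*planting_density + 68. Reaching 65 requires planting_density = -1/2, not an integer.
Intervening on irrigation: yield = 12*irrigation + 56. Reaching 65 requires irrigation = 3/4, not an integer.
Intervening on fertilizer: with other inputs at their observed values, yield = 3*fertilizer + 77. Solving for 65 gives fertilizer = -4, within [-4, 5].

set fertilizer = -4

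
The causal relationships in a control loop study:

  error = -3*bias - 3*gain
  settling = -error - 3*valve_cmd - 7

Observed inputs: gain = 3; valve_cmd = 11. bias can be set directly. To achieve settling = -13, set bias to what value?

bias = 6

Substituting into the error equation gives error = -3*bias - 9.
So settling = 3*bias - 31.
Solve 3*bias - 31 = -13: bias = (-13 + 31) / 3 = 6.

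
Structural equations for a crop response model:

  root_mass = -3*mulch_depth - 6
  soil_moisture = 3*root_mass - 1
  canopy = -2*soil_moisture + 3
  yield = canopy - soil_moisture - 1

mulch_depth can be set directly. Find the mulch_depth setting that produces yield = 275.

mulch_depth = 8

Substituting into the soil_moisture equation gives soil_moisture = -9*mulch_depth - 19.
Substituting into the canopy equation gives canopy = 18*mulch_depth + 41.
Substituting into the yield equation gives yield = 27*mulch_depth + 59.
Solve 27*mulch_depth + 59 = 275: mulch_depth = (275 - 59) / 27 = 8.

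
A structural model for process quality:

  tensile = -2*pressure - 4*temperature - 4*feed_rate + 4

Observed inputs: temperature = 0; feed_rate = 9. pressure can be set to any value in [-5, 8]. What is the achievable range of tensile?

-48 to -22

Substituting into the tensile equation gives tensile = -2*pressure - 32.
Linear in pressure, so extremes are at the endpoints: pressure = -5 gives tensile = -22; pressure = 8 gives tensile = -48.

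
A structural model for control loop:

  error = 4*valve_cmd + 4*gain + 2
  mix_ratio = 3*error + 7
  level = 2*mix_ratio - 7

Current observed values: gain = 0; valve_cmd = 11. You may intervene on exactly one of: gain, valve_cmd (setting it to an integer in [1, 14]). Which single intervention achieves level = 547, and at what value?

set gain = 11

Intervening on gain: with other inputs at their observed values, level = 24*gain + 283. Solving for 547 gives gain = 11, within [1, 14].
Intervening on valve_cmd: level = 24*valve_cmd + 19. Reaching 547 requires valve_cmd = 22, outside [1, 14].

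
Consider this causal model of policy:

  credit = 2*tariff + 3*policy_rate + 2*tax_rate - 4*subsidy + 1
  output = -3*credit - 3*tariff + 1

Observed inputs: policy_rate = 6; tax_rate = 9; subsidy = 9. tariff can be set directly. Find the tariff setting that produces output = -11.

Substituting into the credit equation gives credit = 2*tariff + 1.
Substituting into the output equation gives output = -9*tariff - 2.
Solve -9*tariff - 2 = -11: tariff = (-11 + 2) / -9 = 1.

tariff = 1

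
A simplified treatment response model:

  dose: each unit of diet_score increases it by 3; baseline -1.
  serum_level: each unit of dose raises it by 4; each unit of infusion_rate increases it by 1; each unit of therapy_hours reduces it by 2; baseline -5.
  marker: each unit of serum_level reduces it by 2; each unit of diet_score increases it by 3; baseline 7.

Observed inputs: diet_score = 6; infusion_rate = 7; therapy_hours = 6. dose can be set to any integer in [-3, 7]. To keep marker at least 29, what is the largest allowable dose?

Intervening on dose fixes its value directly, overriding its dependence on diet_score.
Substituting into the serum_level equation gives serum_level = 4*dose - 10.
Substituting into the marker equation gives marker = -8*dose + 45.
Require -8*dose + 45 ≥ 29, so dose ≤ 2.
The largest integer in [-3, 7] satisfying this is 2.

dose = 2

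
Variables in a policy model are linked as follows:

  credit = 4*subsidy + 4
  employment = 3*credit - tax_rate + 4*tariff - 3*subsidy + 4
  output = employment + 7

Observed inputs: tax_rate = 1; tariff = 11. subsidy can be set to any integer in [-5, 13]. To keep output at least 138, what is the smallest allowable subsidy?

subsidy = 8

Substituting into the employment equation gives employment = 9*subsidy + 59.
Substituting into the output equation gives output = 9*subsidy + 66.
Require 9*subsidy + 66 ≥ 138, so subsidy ≥ 8.
The smallest integer in [-5, 13] satisfying this is 8.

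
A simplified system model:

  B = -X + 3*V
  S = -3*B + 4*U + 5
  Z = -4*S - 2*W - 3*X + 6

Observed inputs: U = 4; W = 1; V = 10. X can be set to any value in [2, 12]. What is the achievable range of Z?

Substituting into the B equation gives B = -X + 30.
Substituting into the S equation gives S = 3*X - 69.
So Z = -15*X + 280.
Linear in X, so extremes are at the endpoints: X = 2 gives Z = 250; X = 12 gives Z = 100.

100 to 250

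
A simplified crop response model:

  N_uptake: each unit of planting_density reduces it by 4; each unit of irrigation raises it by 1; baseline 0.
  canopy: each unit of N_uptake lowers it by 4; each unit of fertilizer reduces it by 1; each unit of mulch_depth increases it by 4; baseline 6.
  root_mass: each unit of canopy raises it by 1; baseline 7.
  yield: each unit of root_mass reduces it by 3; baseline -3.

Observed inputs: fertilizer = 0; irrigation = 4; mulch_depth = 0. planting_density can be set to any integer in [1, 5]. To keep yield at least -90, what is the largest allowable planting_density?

planting_density = 2

Substituting into the N_uptake equation gives N_uptake = -4*planting_density + 4.
So canopy = 16*planting_density - 10.
This gives root_mass = 16*planting_density - 3.
Substituting into the yield equation gives yield = -48*planting_density + 6.
Require -48*planting_density + 6 ≥ -90, so planting_density ≤ 2.
The largest integer in [1, 5] satisfying this is 2.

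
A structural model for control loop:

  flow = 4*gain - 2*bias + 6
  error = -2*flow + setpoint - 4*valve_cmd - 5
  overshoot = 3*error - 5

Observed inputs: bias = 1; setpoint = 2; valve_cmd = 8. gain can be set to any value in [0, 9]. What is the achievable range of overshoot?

-350 to -134

Substituting into the flow equation gives flow = 4*gain + 4.
So error = -8*gain - 43.
Substituting into the overshoot equation gives overshoot = -24*gain - 134.
Linear in gain, so extremes are at the endpoints: gain = 0 gives overshoot = -134; gain = 9 gives overshoot = -350.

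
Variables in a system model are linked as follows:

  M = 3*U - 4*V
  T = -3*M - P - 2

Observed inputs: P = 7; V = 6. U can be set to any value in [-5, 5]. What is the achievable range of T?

18 to 108

Substituting into the M equation gives M = 3*U - 24.
This gives T = -9*U + 63.
Linear in U, so extremes are at the endpoints: U = -5 gives T = 108; U = 5 gives T = 18.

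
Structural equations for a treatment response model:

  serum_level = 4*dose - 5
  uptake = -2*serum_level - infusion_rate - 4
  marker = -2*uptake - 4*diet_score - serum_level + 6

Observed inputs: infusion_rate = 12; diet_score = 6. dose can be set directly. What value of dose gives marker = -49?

Substituting into the uptake equation gives uptake = -8*dose - 6.
marker becomes 12*dose - 1.
Solve 12*dose - 1 = -49: dose = (-49 + 1) / 12 = -4.

dose = -4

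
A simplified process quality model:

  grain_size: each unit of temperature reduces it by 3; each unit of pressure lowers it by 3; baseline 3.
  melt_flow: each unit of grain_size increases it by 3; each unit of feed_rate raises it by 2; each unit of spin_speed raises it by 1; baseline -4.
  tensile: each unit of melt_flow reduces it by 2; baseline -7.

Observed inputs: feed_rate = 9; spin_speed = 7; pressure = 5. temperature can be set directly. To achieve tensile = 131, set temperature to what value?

temperature = 6

Substituting into the grain_size equation gives grain_size = -3*temperature - 12.
So melt_flow = -9*temperature - 15.
Substituting into the tensile equation gives tensile = 18*temperature + 23.
Solve 18*temperature + 23 = 131: temperature = (131 - 23) / 18 = 6.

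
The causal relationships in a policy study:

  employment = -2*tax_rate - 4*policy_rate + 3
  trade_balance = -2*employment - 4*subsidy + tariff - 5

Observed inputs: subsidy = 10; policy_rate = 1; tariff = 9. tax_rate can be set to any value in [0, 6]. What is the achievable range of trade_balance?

Substituting into the employment equation gives employment = -2*tax_rate - 1.
Substituting into the trade_balance equation gives trade_balance = 4*tax_rate - 34.
Linear in tax_rate, so extremes are at the endpoints: tax_rate = 0 gives trade_balance = -34; tax_rate = 6 gives trade_balance = -10.

-34 to -10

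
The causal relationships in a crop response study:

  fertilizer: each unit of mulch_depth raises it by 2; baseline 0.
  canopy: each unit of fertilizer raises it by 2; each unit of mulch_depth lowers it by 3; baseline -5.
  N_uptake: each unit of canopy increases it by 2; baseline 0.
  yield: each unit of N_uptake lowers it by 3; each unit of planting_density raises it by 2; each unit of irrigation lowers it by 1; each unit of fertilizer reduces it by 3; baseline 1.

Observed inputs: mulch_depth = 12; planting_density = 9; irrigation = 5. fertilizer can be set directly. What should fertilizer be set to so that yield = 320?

Intervening on fertilizer fixes its value directly, overriding its dependence on mulch_depth.
Substituting into the canopy equation gives canopy = 2*fertilizer - 41.
This gives N_uptake = 4*fertilizer - 82.
Substituting into the yield equation gives yield = -15*fertilizer + 260.
Solve -15*fertilizer + 260 = 320: fertilizer = (320 - 260) / -15 = -4.

fertilizer = -4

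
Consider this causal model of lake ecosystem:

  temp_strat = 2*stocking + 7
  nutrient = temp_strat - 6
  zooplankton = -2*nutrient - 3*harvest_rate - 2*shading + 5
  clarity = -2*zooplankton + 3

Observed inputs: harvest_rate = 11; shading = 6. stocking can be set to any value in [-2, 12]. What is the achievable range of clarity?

71 to 183

Substituting into the nutrient equation gives nutrient = 2*stocking + 1.
So zooplankton = -4*stocking - 42.
clarity becomes 8*stocking + 87.
Linear in stocking, so extremes are at the endpoints: stocking = -2 gives clarity = 71; stocking = 12 gives clarity = 183.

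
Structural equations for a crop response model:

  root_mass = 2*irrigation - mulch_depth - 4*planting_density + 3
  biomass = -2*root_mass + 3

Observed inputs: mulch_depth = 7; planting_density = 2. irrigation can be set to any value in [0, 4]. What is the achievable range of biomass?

Substituting into the root_mass equation gives root_mass = 2*irrigation - 12.
Substituting into the biomass equation gives biomass = -4*irrigation + 27.
Linear in irrigation, so extremes are at the endpoints: irrigation = 0 gives biomass = 27; irrigation = 4 gives biomass = 11.

11 to 27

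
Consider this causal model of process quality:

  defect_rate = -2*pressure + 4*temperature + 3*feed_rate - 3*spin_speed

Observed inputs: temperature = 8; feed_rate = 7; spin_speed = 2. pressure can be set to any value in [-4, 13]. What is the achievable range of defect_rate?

Substituting into the defect_rate equation gives defect_rate = -2*pressure + 47.
Linear in pressure, so extremes are at the endpoints: pressure = -4 gives defect_rate = 55; pressure = 13 gives defect_rate = 21.

21 to 55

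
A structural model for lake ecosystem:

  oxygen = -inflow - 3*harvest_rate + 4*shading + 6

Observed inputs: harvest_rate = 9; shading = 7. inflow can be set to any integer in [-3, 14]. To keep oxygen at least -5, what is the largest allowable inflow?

inflow = 12

Substituting into the oxygen equation gives oxygen = -inflow + 7.
Require -inflow + 7 ≥ -5, so inflow ≤ 12.
The largest integer in [-3, 14] satisfying this is 12.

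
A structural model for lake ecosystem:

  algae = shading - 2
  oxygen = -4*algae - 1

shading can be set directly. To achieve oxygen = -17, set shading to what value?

shading = 6

Substituting into the oxygen equation gives oxygen = -4*shading + 7.
Solve -4*shading + 7 = -17: shading = (-17 - 7) / -4 = 6.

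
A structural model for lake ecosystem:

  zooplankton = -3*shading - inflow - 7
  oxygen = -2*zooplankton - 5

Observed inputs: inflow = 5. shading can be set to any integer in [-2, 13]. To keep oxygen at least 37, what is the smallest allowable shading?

Substituting into the zooplankton equation gives zooplankton = -3*shading - 12.
This gives oxygen = 6*shading + 19.
Require 6*shading + 19 ≥ 37, so shading ≥ 3.
The smallest integer in [-2, 13] satisfying this is 3.

shading = 3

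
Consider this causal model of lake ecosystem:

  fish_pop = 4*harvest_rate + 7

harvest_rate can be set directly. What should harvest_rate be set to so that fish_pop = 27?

Solve 4*harvest_rate + 7 = 27: harvest_rate = (27 - 7) / 4 = 5.

harvest_rate = 5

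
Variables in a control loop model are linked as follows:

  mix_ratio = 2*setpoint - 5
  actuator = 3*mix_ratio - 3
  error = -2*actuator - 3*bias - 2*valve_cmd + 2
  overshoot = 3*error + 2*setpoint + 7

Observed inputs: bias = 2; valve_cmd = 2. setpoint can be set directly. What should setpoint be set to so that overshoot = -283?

setpoint = 11

Substituting into the actuator equation gives actuator = 6*setpoint - 18.
error becomes -12*setpoint + 28.
Substituting into the overshoot equation gives overshoot = -34*setpoint + 91.
Solve -34*setpoint + 91 = -283: setpoint = (-283 - 91) / -34 = 11.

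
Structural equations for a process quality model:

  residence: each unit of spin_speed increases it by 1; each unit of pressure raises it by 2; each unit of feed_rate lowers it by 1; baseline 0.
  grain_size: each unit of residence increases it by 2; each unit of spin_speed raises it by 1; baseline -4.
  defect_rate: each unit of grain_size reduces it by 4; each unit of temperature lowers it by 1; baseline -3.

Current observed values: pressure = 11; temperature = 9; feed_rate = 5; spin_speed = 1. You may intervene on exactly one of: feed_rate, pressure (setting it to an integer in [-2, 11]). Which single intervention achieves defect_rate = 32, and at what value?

Intervening on feed_rate: defect_rate = 8*feed_rate - 184. Reaching 32 requires feed_rate = 27, outside [-2, 11].
Intervening on pressure: with other inputs at their observed values, defect_rate = -16*pressure + 32. Solving for 32 gives pressure = 0, within [-2, 11].

set pressure = 0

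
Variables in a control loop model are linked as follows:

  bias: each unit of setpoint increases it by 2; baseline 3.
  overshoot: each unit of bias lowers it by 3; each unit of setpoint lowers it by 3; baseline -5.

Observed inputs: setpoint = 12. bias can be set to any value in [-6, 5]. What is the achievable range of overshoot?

-56 to -23

Intervening on bias fixes its value directly, overriding its dependence on setpoint.
Substituting into the overshoot equation gives overshoot = -3*bias - 41.
Linear in bias, so extremes are at the endpoints: bias = -6 gives overshoot = -23; bias = 5 gives overshoot = -56.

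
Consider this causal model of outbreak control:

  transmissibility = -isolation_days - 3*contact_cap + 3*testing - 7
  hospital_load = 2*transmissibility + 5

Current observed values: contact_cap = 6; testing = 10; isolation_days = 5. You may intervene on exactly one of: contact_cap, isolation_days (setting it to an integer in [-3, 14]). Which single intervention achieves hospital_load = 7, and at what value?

set isolation_days = 4

Intervening on contact_cap: hospital_load = -6*contact_cap + 41. Reaching 7 requires contact_cap = 17/3, not an integer.
Intervening on isolation_days: with other inputs at their observed values, hospital_load = -2*isolation_days + 15. Solving for 7 gives isolation_days = 4, within [-3, 14].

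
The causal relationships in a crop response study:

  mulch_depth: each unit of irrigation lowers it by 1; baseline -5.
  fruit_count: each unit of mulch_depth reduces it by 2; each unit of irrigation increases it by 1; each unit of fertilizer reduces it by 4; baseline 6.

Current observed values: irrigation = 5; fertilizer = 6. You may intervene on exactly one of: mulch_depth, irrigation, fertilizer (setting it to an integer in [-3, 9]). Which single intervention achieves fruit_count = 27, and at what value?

Intervening on mulch_depth: fruit_count = -2*mulch_depth - 13. Reaching 27 requires mulch_depth = -20, outside [-3, 9].
Intervening on irrigation: fruit_count = 3*irrigation - 8. Reaching 27 requires irrigation = 35/3, not an integer.
Intervening on fertilizer: with other inputs at their observed values, fruit_count = -4*fertilizer + 31. Solving for 27 gives fertilizer = 1, within [-3, 9].

set fertilizer = 1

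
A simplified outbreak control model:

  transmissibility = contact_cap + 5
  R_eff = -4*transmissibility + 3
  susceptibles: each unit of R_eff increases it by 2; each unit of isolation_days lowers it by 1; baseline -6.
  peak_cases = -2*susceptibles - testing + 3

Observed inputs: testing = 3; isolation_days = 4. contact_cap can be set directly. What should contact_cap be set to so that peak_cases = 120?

contact_cap = 2

Substituting into the R_eff equation gives R_eff = -4*contact_cap - 17.
Substituting into the susceptibles equation gives susceptibles = -8*contact_cap - 44.
peak_cases becomes 16*contact_cap + 88.
Solve 16*contact_cap + 88 = 120: contact_cap = (120 - 88) / 16 = 2.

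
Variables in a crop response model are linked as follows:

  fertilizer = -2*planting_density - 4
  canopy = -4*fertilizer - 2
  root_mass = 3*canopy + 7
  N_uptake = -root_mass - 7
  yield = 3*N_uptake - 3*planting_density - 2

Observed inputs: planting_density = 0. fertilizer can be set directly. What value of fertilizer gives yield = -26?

Intervening on fertilizer fixes its value directly, overriding its dependence on planting_density.
Substituting into the root_mass equation gives root_mass = -12*fertilizer + 1.
This gives N_uptake = 12*fertilizer - 8.
Substituting into the yield equation gives yield = 36*fertilizer - 26.
Solve 36*fertilizer - 26 = -26: fertilizer = (-26 + 26) / 36 = 0.

fertilizer = 0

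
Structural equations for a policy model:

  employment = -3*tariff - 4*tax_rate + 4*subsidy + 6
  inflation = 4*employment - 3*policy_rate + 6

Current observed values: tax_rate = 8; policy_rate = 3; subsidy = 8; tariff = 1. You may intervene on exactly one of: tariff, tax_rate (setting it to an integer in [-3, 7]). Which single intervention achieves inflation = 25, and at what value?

set tax_rate = 7

Intervening on tariff: inflation = -12*tariff + 21. Reaching 25 requires tariff = -1/3, not an integer.
Intervening on tax_rate: with other inputs at their observed values, inflation = -16*tax_rate + 137. Solving for 25 gives tax_rate = 7, within [-3, 7].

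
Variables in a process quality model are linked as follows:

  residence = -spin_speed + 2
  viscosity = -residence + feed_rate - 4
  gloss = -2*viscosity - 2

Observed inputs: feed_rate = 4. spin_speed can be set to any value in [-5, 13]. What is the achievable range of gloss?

Substituting into the viscosity equation gives viscosity = spin_speed - 2.
So gloss = -2*spin_speed + 2.
Linear in spin_speed, so extremes are at the endpoints: spin_speed = -5 gives gloss = 12; spin_speed = 13 gives gloss = -24.

-24 to 12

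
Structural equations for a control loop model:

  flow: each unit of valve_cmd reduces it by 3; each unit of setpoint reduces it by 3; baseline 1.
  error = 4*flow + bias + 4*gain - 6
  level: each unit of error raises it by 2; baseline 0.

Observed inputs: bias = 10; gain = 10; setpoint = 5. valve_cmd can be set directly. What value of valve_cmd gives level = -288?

valve_cmd = 11

Substituting into the flow equation gives flow = -3*valve_cmd - 14.
Substituting into the error equation gives error = -12*valve_cmd - 12.
Substituting into the level equation gives level = -24*valve_cmd - 24.
Solve -24*valve_cmd - 24 = -288: valve_cmd = (-288 + 24) / -24 = 11.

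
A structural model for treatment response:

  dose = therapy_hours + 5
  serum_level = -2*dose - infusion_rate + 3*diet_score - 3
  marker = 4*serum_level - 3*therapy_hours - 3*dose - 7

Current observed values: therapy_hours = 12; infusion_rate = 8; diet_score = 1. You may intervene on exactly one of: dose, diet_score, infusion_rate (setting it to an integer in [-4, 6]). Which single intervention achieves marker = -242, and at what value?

set infusion_rate = 3

Intervening on dose: marker = -11*dose - 75. Reaching -242 requires dose = 167/11, not an integer.
Intervening on diet_score: marker = 12*diet_score - 274. Reaching -242 requires diet_score = 8/3, not an integer.
Intervening on infusion_rate: with other inputs at their observed values, marker = -4*infusion_rate - 230. Solving for -242 gives infusion_rate = 3, within [-4, 6].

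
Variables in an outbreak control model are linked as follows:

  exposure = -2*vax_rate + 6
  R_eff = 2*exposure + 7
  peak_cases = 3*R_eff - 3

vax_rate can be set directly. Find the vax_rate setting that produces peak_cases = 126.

vax_rate = -6

Substituting into the R_eff equation gives R_eff = -4*vax_rate + 19.
Substituting into the peak_cases equation gives peak_cases = -12*vax_rate + 54.
Solve -12*vax_rate + 54 = 126: vax_rate = (126 - 54) / -12 = -6.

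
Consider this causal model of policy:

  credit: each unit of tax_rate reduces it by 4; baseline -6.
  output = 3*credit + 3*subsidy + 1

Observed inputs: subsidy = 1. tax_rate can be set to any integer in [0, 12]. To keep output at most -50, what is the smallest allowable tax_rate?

Substituting into the output equation gives output = -12*tax_rate - 14.
Require -12*tax_rate - 14 ≤ -50, so tax_rate ≥ 3.
The smallest integer in [0, 12] satisfying this is 3.

tax_rate = 3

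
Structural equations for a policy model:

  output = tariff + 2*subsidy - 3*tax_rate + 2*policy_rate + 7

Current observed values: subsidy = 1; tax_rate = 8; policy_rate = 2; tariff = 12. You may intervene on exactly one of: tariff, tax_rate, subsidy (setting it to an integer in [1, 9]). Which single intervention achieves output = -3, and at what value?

Intervening on tariff: with other inputs at their observed values, output = tariff - 11. Solving for -3 gives tariff = 8, within [1, 9].
Intervening on tax_rate: output = -3*tax_rate + 25. Reaching -3 requires tax_rate = 28/3, not an integer.
Intervening on subsidy: output = 2*subsidy - 1. Reaching -3 requires subsidy = -1, outside [1, 9].

set tariff = 8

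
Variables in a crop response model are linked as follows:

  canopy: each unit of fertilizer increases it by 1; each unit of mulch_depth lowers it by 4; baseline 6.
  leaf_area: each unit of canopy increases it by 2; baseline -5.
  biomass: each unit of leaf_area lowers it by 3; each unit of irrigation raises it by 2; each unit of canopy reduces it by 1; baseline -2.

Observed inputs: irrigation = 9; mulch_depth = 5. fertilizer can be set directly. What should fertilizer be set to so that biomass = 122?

fertilizer = 1

Substituting into the canopy equation gives canopy = fertilizer - 14.
This gives leaf_area = 2*fertilizer - 33.
So biomass = -7*fertilizer + 129.
Solve -7*fertilizer + 129 = 122: fertilizer = (122 - 129) / -7 = 1.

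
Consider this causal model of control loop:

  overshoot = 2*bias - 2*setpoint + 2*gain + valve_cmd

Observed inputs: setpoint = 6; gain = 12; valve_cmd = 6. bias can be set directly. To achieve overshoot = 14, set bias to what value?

Substituting into the overshoot equation gives overshoot = 2*bias + 18.
Solve 2*bias + 18 = 14: bias = (14 - 18) / 2 = -2.

bias = -2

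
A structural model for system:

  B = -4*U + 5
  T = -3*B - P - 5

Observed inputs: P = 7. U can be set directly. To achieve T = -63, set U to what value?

Substituting into the T equation gives T = 12*U - 27.
Solve 12*U - 27 = -63: U = (-63 + 27) / 12 = -3.

U = -3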